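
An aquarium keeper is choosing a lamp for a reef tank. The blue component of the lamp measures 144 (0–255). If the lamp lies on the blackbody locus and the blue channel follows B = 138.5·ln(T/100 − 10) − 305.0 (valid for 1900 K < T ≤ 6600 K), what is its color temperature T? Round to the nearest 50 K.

3550 K

ln(t − 10) = (144 + 305.0) / 138.5 = 3.2419.
t − 10 = e^3.2419 = 25.582, so t = 35.582.
T = 100·t = 3558 K → 3550 K to the nearest 50 K.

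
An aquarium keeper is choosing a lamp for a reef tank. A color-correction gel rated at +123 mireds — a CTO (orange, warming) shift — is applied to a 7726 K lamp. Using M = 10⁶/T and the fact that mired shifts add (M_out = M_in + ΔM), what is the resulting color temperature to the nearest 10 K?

3960 K

M_in = 10⁶/7726 = 129.43 mireds.
M_out = 129.43 + (+123) = 252.43 mireds.
T_out = 10⁶/252.43 = 3961.4 K → 3960 K.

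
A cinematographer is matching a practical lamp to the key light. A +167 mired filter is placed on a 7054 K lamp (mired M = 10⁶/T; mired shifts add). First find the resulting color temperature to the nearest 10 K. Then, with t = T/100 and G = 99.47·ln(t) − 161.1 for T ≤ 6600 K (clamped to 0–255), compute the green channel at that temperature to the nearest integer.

M_in = 10⁶/7054 = 141.76; M_out = 141.76 + (+167) = 308.76.
T_out = 10⁶/308.76 = 3238.7 K → 3240 K; t = 32.4.
G = 99.47·ln 32.4 − 161.1 = 99.47·3.4782 − 161.1 = 184.872.
Rounded: 185.

185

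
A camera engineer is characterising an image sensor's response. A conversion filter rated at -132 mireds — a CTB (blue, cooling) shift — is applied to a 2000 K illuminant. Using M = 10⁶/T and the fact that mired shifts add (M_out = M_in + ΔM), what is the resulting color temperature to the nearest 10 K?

M_in = 10⁶/2000 = 500.00 mireds.
M_out = 500.00 + (-132) = 368.00 mireds.
T_out = 10⁶/368.00 = 2717.4 K → 2720 K.

2720 K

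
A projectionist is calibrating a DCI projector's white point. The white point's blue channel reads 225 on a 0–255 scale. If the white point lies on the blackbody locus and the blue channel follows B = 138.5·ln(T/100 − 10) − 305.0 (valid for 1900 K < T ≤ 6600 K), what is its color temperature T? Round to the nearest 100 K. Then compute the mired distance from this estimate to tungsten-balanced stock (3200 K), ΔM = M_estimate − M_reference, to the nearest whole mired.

ln(t − 10) = (225 + 305.0) / 138.5 = 3.8267.
t − 10 = e^3.8267 = 45.911, so t = 55.911.
T = 100·t = 5591 K → 5600 K to the nearest 100 K.
M_estimate = 10⁶/5600 = 178.57; M_reference = 10⁶/3200 = 312.50.
ΔM = 178.57 − 312.50 = -133.93 → -134 mireds.

-134 mireds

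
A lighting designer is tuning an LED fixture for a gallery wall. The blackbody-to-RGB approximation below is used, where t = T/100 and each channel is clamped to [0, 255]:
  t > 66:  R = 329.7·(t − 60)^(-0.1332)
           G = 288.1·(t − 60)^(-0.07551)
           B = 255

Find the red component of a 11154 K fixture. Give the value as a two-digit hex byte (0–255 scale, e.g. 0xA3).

0xC3

t = 11154/100 = 111.54; the t > 66 branch applies.
R = 329.7·(111.54 − 60)^(-0.1332) = 329.7·51.54^(-0.1332) = 329.7·0.59148 = 195.012.
Rounded: 195; in hex, 0xC3.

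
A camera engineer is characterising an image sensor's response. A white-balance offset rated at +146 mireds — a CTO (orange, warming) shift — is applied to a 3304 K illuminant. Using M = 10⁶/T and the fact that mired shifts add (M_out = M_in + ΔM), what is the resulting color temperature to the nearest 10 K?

2230 K

M_in = 10⁶/3304 = 302.66 mireds.
M_out = 302.66 + (+146) = 448.66 mireds.
T_out = 10⁶/448.66 = 2228.8 K → 2230 K.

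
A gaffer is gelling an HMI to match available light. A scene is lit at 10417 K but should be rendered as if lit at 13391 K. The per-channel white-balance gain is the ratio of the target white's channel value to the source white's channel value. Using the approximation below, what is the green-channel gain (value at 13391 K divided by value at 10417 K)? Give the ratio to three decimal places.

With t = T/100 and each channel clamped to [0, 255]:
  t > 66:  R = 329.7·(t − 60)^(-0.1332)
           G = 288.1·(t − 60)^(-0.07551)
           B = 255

At 10417 K (t = 104.17):
  G = 288.1·(104.17 − 60)^(-0.07551) = 288.1·44.17^(-0.07551) = 288.1·0.75124 = 216.431.
At 13391 K (t = 133.91):
  G = 288.1·(133.91 − 60)^(-0.07551) = 288.1·73.91^(-0.07551) = 288.1·0.72259 = 208.179.
Gain = 208.179 / 216.431 = 0.9619 → 0.962.

0.962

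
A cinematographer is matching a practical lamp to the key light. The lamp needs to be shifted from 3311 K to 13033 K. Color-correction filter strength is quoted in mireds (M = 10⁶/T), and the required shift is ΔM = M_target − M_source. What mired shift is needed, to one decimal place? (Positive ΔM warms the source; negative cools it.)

-225.3 mireds

M_source = 10⁶/3311 = 302.024; M_target = 10⁶/13033 = 76.728.
ΔM = 76.728 − 302.024 = -225.295 → -225.3 mireds, a cooling shift.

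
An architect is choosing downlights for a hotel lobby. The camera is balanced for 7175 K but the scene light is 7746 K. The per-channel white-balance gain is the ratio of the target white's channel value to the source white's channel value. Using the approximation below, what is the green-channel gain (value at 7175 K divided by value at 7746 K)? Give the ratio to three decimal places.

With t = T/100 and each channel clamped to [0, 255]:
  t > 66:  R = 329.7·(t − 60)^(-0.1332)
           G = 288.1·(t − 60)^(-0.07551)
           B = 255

At 7746 K (t = 77.46):
  G = 288.1·(77.46 − 60)^(-0.07551) = 288.1·17.46^(-0.07551) = 288.1·0.80577 = 232.143.
At 7175 K (t = 71.75):
  G = 288.1·(71.75 − 60)^(-0.07551) = 288.1·11.75^(-0.07551) = 288.1·0.83024 = 239.191.
Gain = 239.191 / 232.143 = 1.0304 → 1.030.

1.030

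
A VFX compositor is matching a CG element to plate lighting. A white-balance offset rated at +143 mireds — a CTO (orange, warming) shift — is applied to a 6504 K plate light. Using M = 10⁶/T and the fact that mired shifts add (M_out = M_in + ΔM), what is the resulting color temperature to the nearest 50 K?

M_in = 10⁶/6504 = 153.75 mireds.
M_out = 153.75 + (+143) = 296.75 mireds.
T_out = 10⁶/296.75 = 3369.8 K → 3350 K.

3350 K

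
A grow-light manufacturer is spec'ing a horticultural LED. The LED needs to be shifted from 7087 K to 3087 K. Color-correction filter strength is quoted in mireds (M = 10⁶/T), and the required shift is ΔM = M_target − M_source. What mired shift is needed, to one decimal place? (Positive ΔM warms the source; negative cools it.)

M_source = 10⁶/7087 = 141.103; M_target = 10⁶/3087 = 323.939.
ΔM = 323.939 − 141.103 = 182.836 → +182.8 mireds, a warming shift.

+182.8 mireds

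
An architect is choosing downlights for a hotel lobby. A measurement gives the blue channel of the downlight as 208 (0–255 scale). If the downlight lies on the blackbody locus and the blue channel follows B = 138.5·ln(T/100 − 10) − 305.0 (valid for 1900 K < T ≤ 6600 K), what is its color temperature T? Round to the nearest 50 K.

5050 K

ln(t − 10) = (208 + 305.0) / 138.5 = 3.7040.
t − 10 = e^3.7040 = 40.608, so t = 50.608.
T = 100·t = 5061 K → 5050 K to the nearest 50 K.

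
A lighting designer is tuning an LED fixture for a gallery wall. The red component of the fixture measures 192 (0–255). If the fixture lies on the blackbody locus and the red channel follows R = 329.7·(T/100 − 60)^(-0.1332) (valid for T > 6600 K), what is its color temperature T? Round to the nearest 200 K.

(t − 60)^(-0.1332) = 192/329.7 = 0.58235.
t − 60 = 0.58235^(1/-0.1332) = 0.58235^(-7.508) = 57.929, so t = 117.929.
T = 100·t = 11793 K → 11800 K to the nearest 200 K.

11800 K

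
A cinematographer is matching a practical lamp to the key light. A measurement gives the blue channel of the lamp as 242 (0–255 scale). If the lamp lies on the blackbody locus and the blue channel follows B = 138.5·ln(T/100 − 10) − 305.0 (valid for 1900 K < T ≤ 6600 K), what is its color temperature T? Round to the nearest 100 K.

ln(t − 10) = (242 + 305.0) / 138.5 = 3.9495.
t − 10 = e^3.9495 = 51.907, so t = 61.907.
T = 100·t = 6191 K → 6200 K to the nearest 100 K.

6200 K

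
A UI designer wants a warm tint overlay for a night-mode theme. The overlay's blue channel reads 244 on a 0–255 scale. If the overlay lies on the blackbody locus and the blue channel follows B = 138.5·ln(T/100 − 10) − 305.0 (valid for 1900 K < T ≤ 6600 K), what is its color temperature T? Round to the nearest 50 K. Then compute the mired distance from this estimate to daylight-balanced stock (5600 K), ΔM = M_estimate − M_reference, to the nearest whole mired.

ln(t − 10) = (244 + 305.0) / 138.5 = 3.9639.
t − 10 = e^3.9639 = 52.662, so t = 62.662.
T = 100·t = 6266 K → 6250 K to the nearest 50 K.
M_estimate = 10⁶/6250 = 160.00; M_reference = 10⁶/5600 = 178.57.
ΔM = 160.00 − 178.57 = -18.57 → -19 mireds.

-19 mireds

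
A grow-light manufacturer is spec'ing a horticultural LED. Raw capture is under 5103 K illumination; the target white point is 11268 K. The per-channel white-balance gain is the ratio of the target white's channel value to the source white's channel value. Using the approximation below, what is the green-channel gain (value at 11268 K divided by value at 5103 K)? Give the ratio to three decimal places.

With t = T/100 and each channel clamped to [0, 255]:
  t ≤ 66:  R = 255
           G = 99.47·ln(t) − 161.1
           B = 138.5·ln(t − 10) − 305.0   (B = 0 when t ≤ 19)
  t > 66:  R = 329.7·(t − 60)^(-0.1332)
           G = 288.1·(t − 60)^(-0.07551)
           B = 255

At 5103 K (t = 51.03):
  G = 99.47·ln 51.03 − 161.1 = 99.47·3.9324 − 161.1 = 230.057.
At 11268 K (t = 112.68):
  G = 288.1·(112.68 − 60)^(-0.07551) = 288.1·52.68^(-0.07551) = 288.1·0.74131 = 213.571.
Gain = 213.571 / 230.057 = 0.9283 → 0.928.

0.928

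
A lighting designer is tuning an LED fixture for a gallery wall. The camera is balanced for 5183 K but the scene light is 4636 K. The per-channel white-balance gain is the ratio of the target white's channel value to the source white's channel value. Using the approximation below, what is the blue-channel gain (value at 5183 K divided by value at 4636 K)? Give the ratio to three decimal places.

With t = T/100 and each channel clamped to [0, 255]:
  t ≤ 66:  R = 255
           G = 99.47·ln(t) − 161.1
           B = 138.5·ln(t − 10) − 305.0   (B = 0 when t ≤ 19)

At 4636 K (t = 46.36):
  B = 138.5·ln(46.36 − 10) − 305.0 = 138.5·ln 36.36 − 305.0 = 138.5·3.5935 − 305.0 = 192.695.
At 5183 K (t = 51.83):
  B = 138.5·ln(51.83 − 10) − 305.0 = 138.5·ln 41.83 − 305.0 = 138.5·3.7336 − 305.0 = 212.106.
Gain = 212.106 / 192.695 = 1.1007 → 1.101.

1.101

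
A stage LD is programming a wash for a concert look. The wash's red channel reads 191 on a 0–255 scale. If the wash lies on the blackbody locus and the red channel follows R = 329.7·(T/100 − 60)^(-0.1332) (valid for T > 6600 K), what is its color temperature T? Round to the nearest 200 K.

12000 K

(t − 60)^(-0.1332) = 191/329.7 = 0.57931.
t − 60 = 0.57931^(1/-0.1332) = 0.57931^(-7.508) = 60.245, so t = 120.245.
T = 100·t = 12025 K → 12000 K to the nearest 200 K.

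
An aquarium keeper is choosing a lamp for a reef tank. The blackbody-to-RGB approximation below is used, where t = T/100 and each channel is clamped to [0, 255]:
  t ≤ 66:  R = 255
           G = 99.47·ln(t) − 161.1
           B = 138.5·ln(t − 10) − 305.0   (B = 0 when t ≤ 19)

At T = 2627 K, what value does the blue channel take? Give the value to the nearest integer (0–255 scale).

81

t = 2627/100 = 26.27; the t ≤ 66 branch applies.
B = 138.5·ln(26.27 − 10) − 305.0 = 138.5·ln 16.27 − 305.0 = 138.5·2.7893 − 305.0 = 81.321.
Rounded: 81.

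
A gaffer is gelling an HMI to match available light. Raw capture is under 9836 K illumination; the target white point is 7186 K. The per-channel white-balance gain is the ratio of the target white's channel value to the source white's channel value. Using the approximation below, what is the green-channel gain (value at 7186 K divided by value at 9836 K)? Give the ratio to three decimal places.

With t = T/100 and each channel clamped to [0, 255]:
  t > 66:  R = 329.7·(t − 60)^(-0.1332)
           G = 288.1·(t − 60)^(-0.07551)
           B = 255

At 9836 K (t = 98.36):
  G = 288.1·(98.36 − 60)^(-0.07551) = 288.1·38.36^(-0.07551) = 288.1·0.75928 = 218.748.
At 7186 K (t = 71.86):
  G = 288.1·(71.86 − 60)^(-0.07551) = 288.1·11.86^(-0.07551) = 288.1·0.82965 = 239.023.
Gain = 239.023 / 218.748 = 1.0927 → 1.093.

1.093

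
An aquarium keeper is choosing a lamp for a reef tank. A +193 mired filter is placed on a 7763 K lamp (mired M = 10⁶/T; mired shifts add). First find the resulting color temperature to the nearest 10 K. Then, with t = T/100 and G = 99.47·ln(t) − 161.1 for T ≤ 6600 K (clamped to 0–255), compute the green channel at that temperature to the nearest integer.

181

M_in = 10⁶/7763 = 128.82; M_out = 128.82 + (+193) = 321.82.
T_out = 10⁶/321.82 = 3107.4 K → 3110 K; t = 31.1.
G = 99.47·ln 31.1 − 161.1 = 99.47·3.4372 − 161.1 = 180.799.
Rounded: 181.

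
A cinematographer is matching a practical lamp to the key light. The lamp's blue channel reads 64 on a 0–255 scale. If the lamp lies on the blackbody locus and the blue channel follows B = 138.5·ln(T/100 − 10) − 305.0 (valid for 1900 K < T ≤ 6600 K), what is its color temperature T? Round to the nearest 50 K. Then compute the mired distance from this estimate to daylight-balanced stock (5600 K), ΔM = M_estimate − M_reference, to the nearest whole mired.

ln(t − 10) = (64 + 305.0) / 138.5 = 2.6643.
t − 10 = e^2.6643 = 14.357, so t = 24.357.
T = 100·t = 2436 K → 2450 K to the nearest 50 K.
M_estimate = 10⁶/2450 = 408.16; M_reference = 10⁶/5600 = 178.57.
ΔM = 408.16 − 178.57 = 229.59 → +230 mireds.

+230 mireds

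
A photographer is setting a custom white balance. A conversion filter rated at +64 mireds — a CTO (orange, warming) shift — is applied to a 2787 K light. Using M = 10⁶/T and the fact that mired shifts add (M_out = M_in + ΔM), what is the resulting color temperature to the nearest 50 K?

2350 K

M_in = 10⁶/2787 = 358.81 mireds.
M_out = 358.81 + (+64) = 422.81 mireds.
T_out = 10⁶/422.81 = 2365.1 K → 2350 K.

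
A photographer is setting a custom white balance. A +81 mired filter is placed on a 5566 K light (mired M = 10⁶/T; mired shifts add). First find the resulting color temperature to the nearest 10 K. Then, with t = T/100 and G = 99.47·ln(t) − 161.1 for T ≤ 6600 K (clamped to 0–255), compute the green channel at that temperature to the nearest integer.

M_in = 10⁶/5566 = 179.66; M_out = 179.66 + (+81) = 260.66.
T_out = 10⁶/260.66 = 3836.4 K → 3840 K; t = 38.4.
G = 99.47·ln 38.4 − 161.1 = 99.47·3.6481 − 161.1 = 201.772.
Rounded: 202.

202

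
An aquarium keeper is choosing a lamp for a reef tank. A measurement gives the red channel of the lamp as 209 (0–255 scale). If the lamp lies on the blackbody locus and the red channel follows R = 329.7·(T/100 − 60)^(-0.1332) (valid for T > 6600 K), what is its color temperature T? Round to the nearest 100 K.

(t − 60)^(-0.1332) = 209/329.7 = 0.63391.
t − 60 = 0.63391^(1/-0.1332) = 0.63391^(-7.508) = 30.639, so t = 90.639.
T = 100·t = 9064 K → 9100 K to the nearest 100 K.

9100 K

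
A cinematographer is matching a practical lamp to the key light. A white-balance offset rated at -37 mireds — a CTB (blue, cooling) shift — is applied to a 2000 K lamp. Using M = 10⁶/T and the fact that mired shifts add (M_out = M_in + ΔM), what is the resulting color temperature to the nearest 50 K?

M_in = 10⁶/2000 = 500.00 mireds.
M_out = 500.00 + (-37) = 463.00 mireds.
T_out = 10⁶/463.00 = 2159.8 K → 2150 K.

2150 K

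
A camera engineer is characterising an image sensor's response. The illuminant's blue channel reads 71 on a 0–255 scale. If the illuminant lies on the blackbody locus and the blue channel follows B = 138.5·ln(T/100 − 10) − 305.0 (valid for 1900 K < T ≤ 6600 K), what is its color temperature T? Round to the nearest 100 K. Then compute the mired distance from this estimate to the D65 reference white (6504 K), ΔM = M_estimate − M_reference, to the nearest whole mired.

ln(t − 10) = (71 + 305.0) / 138.5 = 2.7148.
t − 10 = e^2.7148 = 15.102, so t = 25.102.
T = 100·t = 2510 K → 2500 K to the nearest 100 K.
M_estimate = 10⁶/2500 = 400.00; M_reference = 10⁶/6504 = 153.75.
ΔM = 400.00 − 153.75 = 246.25 → +246 mireds.

+246 mireds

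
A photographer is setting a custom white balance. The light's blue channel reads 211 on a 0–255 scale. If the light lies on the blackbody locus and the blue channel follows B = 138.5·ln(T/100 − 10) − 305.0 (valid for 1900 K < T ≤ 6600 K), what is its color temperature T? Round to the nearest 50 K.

ln(t − 10) = (211 + 305.0) / 138.5 = 3.7256.
t − 10 = e^3.7256 = 41.497, so t = 51.497.
T = 100·t = 5150 K → 5150 K to the nearest 50 K.

5150 K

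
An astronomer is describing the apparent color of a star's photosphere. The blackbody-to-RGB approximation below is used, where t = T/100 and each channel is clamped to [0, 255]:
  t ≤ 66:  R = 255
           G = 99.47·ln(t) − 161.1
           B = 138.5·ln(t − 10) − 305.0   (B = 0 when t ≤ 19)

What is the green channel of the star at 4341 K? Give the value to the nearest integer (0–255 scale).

214

t = 4341/100 = 43.41; the t ≤ 66 branch applies.
G = 99.47·ln 43.41 − 161.1 = 99.47·3.7707 − 161.1 = 213.971.
Rounded: 214.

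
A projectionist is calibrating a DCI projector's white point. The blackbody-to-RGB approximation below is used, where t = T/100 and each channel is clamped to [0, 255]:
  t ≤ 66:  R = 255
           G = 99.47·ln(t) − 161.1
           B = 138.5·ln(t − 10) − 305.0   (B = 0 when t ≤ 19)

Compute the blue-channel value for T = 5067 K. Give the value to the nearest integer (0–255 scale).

t = 5067/100 = 50.67; the t ≤ 66 branch applies.
B = 138.5·ln(50.67 − 10) − 305.0 = 138.5·ln 40.67 − 305.0 = 138.5·3.7055 − 305.0 = 208.210.
Rounded: 208.

208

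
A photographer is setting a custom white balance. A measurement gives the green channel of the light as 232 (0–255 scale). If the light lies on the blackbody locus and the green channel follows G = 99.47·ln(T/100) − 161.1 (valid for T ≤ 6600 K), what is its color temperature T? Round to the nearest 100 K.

ln t = (232 + 161.1) / 99.47 = 3.9519.
t = e^3.9519 = 52.036.
T = 100·t = 5204 K → 5200 K to the nearest 100 K.

5200 K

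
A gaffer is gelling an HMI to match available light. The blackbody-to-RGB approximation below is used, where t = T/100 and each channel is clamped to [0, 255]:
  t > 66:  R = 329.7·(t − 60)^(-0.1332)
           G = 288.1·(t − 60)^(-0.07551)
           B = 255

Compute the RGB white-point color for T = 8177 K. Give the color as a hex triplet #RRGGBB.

t = 8177/100 = 81.77; the t > 66 branch applies.
R = 329.7·(81.77 − 60)^(-0.1332) = 329.7·21.77^(-0.1332) = 329.7·0.66343 = 218.734.
G = 288.1·(81.77 − 60)^(-0.07551) = 288.1·21.77^(-0.07551) = 288.1·0.79246 = 228.308.
B = 255 by definition for t > 66.
Rounded: (219, 228, 255).
In hex: #DBE4FF.

#DBE4FF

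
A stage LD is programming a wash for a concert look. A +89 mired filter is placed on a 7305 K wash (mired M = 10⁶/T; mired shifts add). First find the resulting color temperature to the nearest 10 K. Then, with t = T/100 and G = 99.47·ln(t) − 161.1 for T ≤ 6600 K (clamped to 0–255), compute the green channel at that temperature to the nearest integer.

M_in = 10⁶/7305 = 136.89; M_out = 136.89 + (+89) = 225.89.
T_out = 10⁶/225.89 = 4426.9 K → 4430 K; t = 44.3.
G = 99.47·ln 44.3 − 161.1 = 99.47·3.7910 − 161.1 = 215.989.
Rounded: 216.

216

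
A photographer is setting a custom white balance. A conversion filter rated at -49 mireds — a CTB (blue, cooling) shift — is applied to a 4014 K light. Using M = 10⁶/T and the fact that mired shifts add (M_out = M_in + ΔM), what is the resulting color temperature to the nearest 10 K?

M_in = 10⁶/4014 = 249.13 mireds.
M_out = 249.13 + (-49) = 200.13 mireds.
T_out = 10⁶/200.13 = 4996.8 K → 5000 K.

5000 K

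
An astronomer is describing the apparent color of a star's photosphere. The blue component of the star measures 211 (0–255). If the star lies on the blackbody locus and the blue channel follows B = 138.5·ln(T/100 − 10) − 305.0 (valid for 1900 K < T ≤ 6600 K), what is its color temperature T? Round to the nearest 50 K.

5150 K

ln(t − 10) = (211 + 305.0) / 138.5 = 3.7256.
t − 10 = e^3.7256 = 41.497, so t = 51.497.
T = 100·t = 5150 K → 5150 K to the nearest 50 K.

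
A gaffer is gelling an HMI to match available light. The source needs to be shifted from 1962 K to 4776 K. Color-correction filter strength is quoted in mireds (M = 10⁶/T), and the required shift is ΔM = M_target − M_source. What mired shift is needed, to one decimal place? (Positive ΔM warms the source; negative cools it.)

M_source = 10⁶/1962 = 509.684; M_target = 10⁶/4776 = 209.380.
ΔM = 209.380 − 509.684 = -300.304 → -300.3 mireds, a cooling shift.

-300.3 mireds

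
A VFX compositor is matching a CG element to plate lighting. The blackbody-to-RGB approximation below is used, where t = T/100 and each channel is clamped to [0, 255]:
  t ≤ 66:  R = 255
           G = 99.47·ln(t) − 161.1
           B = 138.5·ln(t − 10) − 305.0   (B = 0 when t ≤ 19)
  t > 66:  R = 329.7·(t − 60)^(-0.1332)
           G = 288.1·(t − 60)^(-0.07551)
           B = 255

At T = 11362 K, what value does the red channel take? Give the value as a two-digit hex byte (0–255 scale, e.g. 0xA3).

0xC2

t = 11362/100 = 113.62; the t > 66 branch applies.
R = 329.7·(113.62 − 60)^(-0.1332) = 329.7·53.62^(-0.1332) = 329.7·0.58837 = 193.987.
Rounded: 194; in hex, 0xC2.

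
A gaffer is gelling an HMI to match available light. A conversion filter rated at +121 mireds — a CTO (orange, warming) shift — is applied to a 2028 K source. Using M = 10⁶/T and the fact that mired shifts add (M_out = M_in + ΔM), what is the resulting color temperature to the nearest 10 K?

M_in = 10⁶/2028 = 493.10 mireds.
M_out = 493.10 + (+121) = 614.10 mireds.
T_out = 10⁶/614.10 = 1628.4 K → 1630 K.

1630 K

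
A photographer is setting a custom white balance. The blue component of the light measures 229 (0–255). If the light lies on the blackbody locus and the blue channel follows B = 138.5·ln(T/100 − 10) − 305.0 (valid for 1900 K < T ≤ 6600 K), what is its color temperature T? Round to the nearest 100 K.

5700 K

ln(t − 10) = (229 + 305.0) / 138.5 = 3.8556.
t − 10 = e^3.8556 = 47.257, so t = 57.257.
T = 100·t = 5726 K → 5700 K to the nearest 100 K.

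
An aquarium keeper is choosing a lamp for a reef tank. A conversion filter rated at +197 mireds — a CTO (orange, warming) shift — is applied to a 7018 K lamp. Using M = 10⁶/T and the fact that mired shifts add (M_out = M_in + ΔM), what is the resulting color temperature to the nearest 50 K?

2950 K

M_in = 10⁶/7018 = 142.49 mireds.
M_out = 142.49 + (+197) = 339.49 mireds.
T_out = 10⁶/339.49 = 2945.6 K → 2950 K.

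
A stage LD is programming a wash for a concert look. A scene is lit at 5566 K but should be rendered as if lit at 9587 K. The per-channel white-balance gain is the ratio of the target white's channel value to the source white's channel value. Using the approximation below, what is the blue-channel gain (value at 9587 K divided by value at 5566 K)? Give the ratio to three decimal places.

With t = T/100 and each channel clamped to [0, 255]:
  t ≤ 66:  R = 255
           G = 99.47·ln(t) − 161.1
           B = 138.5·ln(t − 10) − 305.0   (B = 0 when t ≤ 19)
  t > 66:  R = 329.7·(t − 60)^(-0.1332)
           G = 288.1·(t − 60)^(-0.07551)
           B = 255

1.137

At 5566 K (t = 55.66):
  B = 138.5·ln(55.66 − 10) − 305.0 = 138.5·ln 45.66 − 305.0 = 138.5·3.8212 − 305.0 = 224.239.
At 9587 K (t = 95.87):
  B = 255 by definition for t > 66.
Gain = 255.000 / 224.239 = 1.1372 → 1.137.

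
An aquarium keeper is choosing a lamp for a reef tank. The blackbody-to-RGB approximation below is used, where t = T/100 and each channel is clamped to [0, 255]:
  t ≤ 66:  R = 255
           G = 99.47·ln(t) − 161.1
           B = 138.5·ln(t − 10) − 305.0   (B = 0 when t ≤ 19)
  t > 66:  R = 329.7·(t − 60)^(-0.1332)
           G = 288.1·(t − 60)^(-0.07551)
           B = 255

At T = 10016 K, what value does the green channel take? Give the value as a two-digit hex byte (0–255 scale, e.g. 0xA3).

0xDA

t = 10016/100 = 100.16; the t > 66 branch applies.
G = 288.1·(100.16 − 60)^(-0.07551) = 288.1·40.16^(-0.07551) = 288.1·0.75665 = 217.992.
Rounded: 218; in hex, 0xDA.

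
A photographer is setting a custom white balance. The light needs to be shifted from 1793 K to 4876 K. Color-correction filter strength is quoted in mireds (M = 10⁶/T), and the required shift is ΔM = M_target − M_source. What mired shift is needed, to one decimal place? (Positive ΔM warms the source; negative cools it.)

M_source = 10⁶/1793 = 557.724; M_target = 10⁶/4876 = 205.086.
ΔM = 205.086 − 557.724 = -352.638 → -352.6 mireds, a cooling shift.

-352.6 mireds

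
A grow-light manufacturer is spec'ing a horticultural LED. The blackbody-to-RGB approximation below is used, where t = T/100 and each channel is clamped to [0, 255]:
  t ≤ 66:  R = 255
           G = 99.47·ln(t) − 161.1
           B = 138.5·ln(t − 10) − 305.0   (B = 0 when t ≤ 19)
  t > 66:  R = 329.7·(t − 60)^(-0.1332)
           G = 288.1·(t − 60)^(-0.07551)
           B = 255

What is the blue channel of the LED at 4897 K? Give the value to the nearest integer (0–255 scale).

t = 4897/100 = 48.97; the t ≤ 66 branch applies.
B = 138.5·ln(48.97 − 10) − 305.0 = 138.5·ln 38.97 − 305.0 = 138.5·3.6628 − 305.0 = 202.297.
Rounded: 202.

202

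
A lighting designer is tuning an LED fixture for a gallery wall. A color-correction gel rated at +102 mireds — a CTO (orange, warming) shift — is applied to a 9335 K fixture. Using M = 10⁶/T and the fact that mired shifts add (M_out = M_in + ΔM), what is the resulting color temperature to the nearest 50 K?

M_in = 10⁶/9335 = 107.12 mireds.
M_out = 107.12 + (+102) = 209.12 mireds.
T_out = 10⁶/209.12 = 4781.9 K → 4800 K.

4800 K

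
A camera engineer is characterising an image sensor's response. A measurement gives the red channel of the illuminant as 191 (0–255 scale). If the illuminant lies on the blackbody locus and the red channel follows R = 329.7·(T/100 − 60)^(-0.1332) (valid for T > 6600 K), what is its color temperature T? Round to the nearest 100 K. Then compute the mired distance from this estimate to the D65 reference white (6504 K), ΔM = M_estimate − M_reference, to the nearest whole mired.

(t − 60)^(-0.1332) = 191/329.7 = 0.57931.
t − 60 = 0.57931^(1/-0.1332) = 0.57931^(-7.508) = 60.245, so t = 120.245.
T = 100·t = 12025 K → 12000 K to the nearest 100 K.
M_estimate = 10⁶/12000 = 83.33; M_reference = 10⁶/6504 = 153.75.
ΔM = 83.33 − 153.75 = -70.42 → -70 mireds.

-70 mireds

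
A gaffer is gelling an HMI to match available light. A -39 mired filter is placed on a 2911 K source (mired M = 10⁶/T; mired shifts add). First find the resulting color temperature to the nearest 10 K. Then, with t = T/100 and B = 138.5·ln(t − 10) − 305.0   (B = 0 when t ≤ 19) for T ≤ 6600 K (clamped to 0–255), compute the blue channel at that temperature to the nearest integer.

M_in = 10⁶/2911 = 343.52; M_out = 343.52 + (-39) = 304.52.
T_out = 10⁶/304.52 = 3283.8 K → 3280 K; t = 32.8.
B = 138.5·ln(32.8 − 10) − 305.0 = 138.5·ln 22.8 − 305.0 = 138.5·3.1268 − 305.0 = 128.056.
Rounded: 128.

128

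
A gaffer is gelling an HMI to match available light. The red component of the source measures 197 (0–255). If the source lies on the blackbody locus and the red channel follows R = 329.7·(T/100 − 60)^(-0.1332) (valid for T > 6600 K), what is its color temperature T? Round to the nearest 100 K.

(t − 60)^(-0.1332) = 197/329.7 = 0.59751.
t − 60 = 0.59751^(1/-0.1332) = 0.59751^(-7.508) = 47.761, so t = 107.761.
T = 100·t = 10776 K → 10800 K to the nearest 100 K.

10800 K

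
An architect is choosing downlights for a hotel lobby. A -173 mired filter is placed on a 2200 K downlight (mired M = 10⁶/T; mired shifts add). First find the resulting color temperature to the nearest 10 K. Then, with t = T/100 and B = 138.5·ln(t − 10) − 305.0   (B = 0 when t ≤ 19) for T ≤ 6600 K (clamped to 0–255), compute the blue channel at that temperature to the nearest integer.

144

M_in = 10⁶/2200 = 454.55; M_out = 454.55 + (-173) = 281.55.
T_out = 10⁶/281.55 = 3551.8 K → 3550 K; t = 35.5.
B = 138.5·ln(35.5 − 10) − 305.0 = 138.5·ln 25.5 − 305.0 = 138.5·3.2387 − 305.0 = 143.557.
Rounded: 144.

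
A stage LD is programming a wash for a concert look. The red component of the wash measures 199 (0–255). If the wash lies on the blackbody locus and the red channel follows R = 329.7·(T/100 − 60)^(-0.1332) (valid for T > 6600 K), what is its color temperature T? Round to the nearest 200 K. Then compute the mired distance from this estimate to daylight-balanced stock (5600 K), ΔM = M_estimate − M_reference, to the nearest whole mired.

-82 mireds

(t − 60)^(-0.1332) = 199/329.7 = 0.60358.
t − 60 = 0.60358^(1/-0.1332) = 0.60358^(-7.508) = 44.273, so t = 104.273.
T = 100·t = 10427 K → 10400 K to the nearest 200 K.
M_estimate = 10⁶/10400 = 96.15; M_reference = 10⁶/5600 = 178.57.
ΔM = 96.15 − 178.57 = -82.42 → -82 mireds.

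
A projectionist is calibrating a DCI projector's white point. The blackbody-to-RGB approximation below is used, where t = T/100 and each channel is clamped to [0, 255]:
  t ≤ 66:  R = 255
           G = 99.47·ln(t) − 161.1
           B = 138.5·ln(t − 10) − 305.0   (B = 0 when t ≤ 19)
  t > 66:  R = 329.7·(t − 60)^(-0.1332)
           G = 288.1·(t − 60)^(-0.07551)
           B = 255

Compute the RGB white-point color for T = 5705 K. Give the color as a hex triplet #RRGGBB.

#FFF1E4

t = 5705/100 = 57.05; the t ≤ 66 branch applies.
R = 255 by definition for t ≤ 66.
G = 99.47·ln 57.05 − 161.1 = 99.47·4.0439 − 161.1 = 241.150.
B = 138.5·ln(57.05 − 10) − 305.0 = 138.5·ln 47.05 − 305.0 = 138.5·3.8512 − 305.0 = 228.393.
Rounded: (255, 241, 228).
In hex: #FFF1E4.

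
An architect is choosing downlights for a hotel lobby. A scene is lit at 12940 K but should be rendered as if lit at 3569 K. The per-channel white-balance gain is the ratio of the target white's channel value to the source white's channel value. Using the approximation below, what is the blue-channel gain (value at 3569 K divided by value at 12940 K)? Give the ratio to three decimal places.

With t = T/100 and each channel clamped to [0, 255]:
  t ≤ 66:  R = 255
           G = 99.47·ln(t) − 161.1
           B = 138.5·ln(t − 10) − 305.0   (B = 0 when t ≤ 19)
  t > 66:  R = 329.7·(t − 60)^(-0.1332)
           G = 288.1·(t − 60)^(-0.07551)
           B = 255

At 12940 K (t = 129.4):
  B = 255 by definition for t > 66.
At 3569 K (t = 35.69):
  B = 138.5·ln(35.69 − 10) − 305.0 = 138.5·ln 25.69 − 305.0 = 138.5·3.2461 − 305.0 = 144.585.
Gain = 144.585 / 255.000 = 0.5670 → 0.567.

0.567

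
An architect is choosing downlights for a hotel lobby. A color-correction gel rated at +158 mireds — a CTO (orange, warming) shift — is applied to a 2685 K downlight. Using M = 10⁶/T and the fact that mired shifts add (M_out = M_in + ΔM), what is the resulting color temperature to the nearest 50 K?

1900 K

M_in = 10⁶/2685 = 372.44 mireds.
M_out = 372.44 + (+158) = 530.44 mireds.
T_out = 10⁶/530.44 = 1885.2 K → 1900 K.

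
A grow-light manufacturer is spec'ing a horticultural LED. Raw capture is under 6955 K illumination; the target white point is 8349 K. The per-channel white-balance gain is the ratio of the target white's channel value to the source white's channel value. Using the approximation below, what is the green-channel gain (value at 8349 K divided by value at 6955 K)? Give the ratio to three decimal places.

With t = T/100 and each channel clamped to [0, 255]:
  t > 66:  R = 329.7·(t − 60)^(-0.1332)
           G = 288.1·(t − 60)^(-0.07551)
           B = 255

0.934

At 6955 K (t = 69.55):
  G = 288.1·(69.55 − 60)^(-0.07551) = 288.1·9.55^(-0.07551) = 288.1·0.84333 = 242.965.
At 8349 K (t = 83.49):
  G = 288.1·(83.49 − 60)^(-0.07551) = 288.1·23.49^(-0.07551) = 288.1·0.78792 = 227.001.
Gain = 227.001 / 242.965 = 0.9343 → 0.934.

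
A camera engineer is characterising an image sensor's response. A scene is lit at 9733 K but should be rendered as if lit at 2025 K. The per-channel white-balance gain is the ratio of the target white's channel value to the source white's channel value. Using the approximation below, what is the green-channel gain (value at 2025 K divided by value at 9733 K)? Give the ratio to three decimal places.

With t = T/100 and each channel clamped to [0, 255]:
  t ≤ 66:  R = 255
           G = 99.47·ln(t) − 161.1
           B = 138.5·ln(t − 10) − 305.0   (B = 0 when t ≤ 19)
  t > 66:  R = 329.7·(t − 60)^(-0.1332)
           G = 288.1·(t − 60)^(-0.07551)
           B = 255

0.630

At 9733 K (t = 97.33):
  G = 288.1·(97.33 − 60)^(-0.07551) = 288.1·37.33^(-0.07551) = 288.1·0.76084 = 219.198.
At 2025 K (t = 20.25):
  G = 99.47·ln 20.25 − 161.1 = 99.47·3.0082 − 161.1 = 138.121.
Gain = 138.121 / 219.198 = 0.6301 → 0.630.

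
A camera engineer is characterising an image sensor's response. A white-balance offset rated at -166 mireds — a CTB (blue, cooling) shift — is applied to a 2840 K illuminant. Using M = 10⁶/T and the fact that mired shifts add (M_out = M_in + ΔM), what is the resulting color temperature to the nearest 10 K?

5370 K

M_in = 10⁶/2840 = 352.11 mireds.
M_out = 352.11 + (-166) = 186.11 mireds.
T_out = 10⁶/186.11 = 5373.1 K → 5370 K.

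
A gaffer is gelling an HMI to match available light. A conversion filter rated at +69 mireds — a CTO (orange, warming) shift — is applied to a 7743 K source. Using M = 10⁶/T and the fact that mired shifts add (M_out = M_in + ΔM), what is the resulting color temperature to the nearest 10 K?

M_in = 10⁶/7743 = 129.15 mireds.
M_out = 129.15 + (+69) = 198.15 mireds.
T_out = 10⁶/198.15 = 5046.7 K → 5050 K.

5050 K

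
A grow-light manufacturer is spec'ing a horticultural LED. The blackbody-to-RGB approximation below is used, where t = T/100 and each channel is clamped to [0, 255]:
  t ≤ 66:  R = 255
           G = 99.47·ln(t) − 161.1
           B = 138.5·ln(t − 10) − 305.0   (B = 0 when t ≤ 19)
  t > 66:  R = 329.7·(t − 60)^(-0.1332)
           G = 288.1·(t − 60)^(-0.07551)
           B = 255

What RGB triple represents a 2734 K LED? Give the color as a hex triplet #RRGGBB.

#FFA85A

t = 2734/100 = 27.34; the t ≤ 66 branch applies.
R = 255 by definition for t ≤ 66.
G = 99.47·ln 27.34 − 161.1 = 99.47·3.3084 − 161.1 = 167.982.
B = 138.5·ln(27.34 − 10) − 305.0 = 138.5·ln 17.34 − 305.0 = 138.5·2.8530 − 305.0 = 90.143.
Rounded: (255, 168, 90).
In hex: #FFA85A.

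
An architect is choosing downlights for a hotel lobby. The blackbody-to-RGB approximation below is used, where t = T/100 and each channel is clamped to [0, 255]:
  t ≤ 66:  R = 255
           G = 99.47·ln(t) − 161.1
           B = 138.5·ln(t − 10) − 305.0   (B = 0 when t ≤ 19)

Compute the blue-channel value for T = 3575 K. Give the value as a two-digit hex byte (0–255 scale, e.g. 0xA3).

0x91

t = 3575/100 = 35.75; the t ≤ 66 branch applies.
B = 138.5·ln(35.75 − 10) − 305.0 = 138.5·ln 25.75 − 305.0 = 138.5·3.2484 − 305.0 = 144.908.
Rounded: 145; in hex, 0x91.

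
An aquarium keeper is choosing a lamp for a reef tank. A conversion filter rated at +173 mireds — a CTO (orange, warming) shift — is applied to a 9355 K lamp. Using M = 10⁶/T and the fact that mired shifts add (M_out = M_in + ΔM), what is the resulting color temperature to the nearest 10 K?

M_in = 10⁶/9355 = 106.89 mireds.
M_out = 106.89 + (+173) = 279.89 mireds.
T_out = 10⁶/279.89 = 3572.8 K → 3570 K.

3570 K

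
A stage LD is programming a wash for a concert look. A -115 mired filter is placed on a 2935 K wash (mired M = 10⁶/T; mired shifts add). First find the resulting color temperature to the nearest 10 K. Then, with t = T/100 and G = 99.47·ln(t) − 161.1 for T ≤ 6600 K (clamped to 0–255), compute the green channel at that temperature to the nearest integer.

M_in = 10⁶/2935 = 340.72; M_out = 340.72 + (-115) = 225.72.
T_out = 10⁶/225.72 = 4430.4 K → 4430 K; t = 44.3.
G = 99.47·ln 44.3 − 161.1 = 99.47·3.7910 − 161.1 = 215.989.
Rounded: 216.

216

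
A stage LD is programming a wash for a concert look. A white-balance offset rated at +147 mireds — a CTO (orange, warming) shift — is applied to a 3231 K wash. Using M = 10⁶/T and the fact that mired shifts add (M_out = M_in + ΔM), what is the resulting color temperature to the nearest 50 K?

M_in = 10⁶/3231 = 309.50 mireds.
M_out = 309.50 + (+147) = 456.50 mireds.
T_out = 10⁶/456.50 = 2190.6 K → 2200 K.

2200 K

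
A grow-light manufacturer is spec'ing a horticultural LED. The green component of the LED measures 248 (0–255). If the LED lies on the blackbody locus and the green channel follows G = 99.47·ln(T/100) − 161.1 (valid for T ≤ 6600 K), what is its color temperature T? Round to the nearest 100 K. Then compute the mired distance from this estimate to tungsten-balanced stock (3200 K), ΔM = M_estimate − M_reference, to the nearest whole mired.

-149 mireds

ln t = (248 + 161.1) / 99.47 = 4.1128.
t = e^4.1128 = 61.117.
T = 100·t = 6112 K → 6100 K to the nearest 100 K.
M_estimate = 10⁶/6100 = 163.93; M_reference = 10⁶/3200 = 312.50.
ΔM = 163.93 − 312.50 = -148.57 → -149 mireds.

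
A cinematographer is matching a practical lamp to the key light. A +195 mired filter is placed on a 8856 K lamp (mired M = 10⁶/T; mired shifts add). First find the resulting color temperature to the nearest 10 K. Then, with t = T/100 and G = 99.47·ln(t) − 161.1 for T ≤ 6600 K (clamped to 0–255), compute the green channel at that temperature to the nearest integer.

M_in = 10⁶/8856 = 112.92; M_out = 112.92 + (+195) = 307.92.
T_out = 10⁶/307.92 = 3247.6 K → 3250 K; t = 32.5.
G = 99.47·ln 32.5 − 161.1 = 99.47·3.4812 − 161.1 = 185.179.
Rounded: 185.

185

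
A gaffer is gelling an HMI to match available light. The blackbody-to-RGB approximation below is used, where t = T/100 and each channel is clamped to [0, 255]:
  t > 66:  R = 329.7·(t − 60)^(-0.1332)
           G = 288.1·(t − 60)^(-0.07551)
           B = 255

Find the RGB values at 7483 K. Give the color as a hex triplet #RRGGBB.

#E6EBFF

t = 7483/100 = 74.83; the t > 66 branch applies.
R = 329.7·(74.83 − 60)^(-0.1332) = 329.7·14.83^(-0.1332) = 329.7·0.69824 = 230.209.
G = 288.1·(74.83 − 60)^(-0.07551) = 288.1·14.83^(-0.07551) = 288.1·0.81577 = 235.023.
B = 255 by definition for t > 66.
Rounded: (230, 235, 255).
In hex: #E6EBFF.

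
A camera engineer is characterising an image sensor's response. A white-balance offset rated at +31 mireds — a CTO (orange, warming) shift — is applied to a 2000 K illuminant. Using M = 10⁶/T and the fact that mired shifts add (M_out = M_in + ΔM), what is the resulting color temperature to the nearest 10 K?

M_in = 10⁶/2000 = 500.00 mireds.
M_out = 500.00 + (+31) = 531.00 mireds.
T_out = 10⁶/531.00 = 1883.2 K → 1880 K.

1880 K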